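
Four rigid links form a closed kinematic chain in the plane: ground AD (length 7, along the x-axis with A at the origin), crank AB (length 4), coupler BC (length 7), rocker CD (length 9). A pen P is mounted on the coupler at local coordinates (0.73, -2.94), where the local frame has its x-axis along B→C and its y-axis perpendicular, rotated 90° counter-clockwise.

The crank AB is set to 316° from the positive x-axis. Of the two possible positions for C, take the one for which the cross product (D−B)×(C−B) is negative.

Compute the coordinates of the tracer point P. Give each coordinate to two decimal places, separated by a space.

A=(0,0), D=(7.00,0)
B = A + 4.00·(cos316°, sin316°) = (2.8774, -2.7786)
|BD| = 4.9716
circle(B,7.00) ∩ circle(D,9.00): a=-0.7325, h=6.9616
  candidates: C₊=(-1.6208,2.5848) cross=34.610; C₋=(6.1608,-8.9608) cross=-34.610
  mode - wants cross < 0 → take C=(6.1608,-8.9608) (cross=-34.610)
ex = (C−B)/|BC| = (0.4691,-0.8832); ey = (0.8832,0.4691)
P = B + 0.73·ex + -2.94·ey = (0.6233,-4.8024)

0.62 -4.80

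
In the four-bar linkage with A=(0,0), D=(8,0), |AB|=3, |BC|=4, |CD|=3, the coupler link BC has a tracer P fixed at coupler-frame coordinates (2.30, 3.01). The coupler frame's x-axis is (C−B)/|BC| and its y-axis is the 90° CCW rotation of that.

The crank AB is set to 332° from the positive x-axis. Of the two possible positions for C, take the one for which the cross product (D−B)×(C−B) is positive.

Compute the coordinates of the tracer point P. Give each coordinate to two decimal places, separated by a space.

A=(0,0), D=(8.00,0)
B = A + 3.00·(cos332°, sin332°) = (2.6488, -1.4084)
|BD| = 5.5334
circle(B,4.00) ∩ circle(D,3.00): a=3.3992, h=2.1084
  candidates: C₊=(5.3995,1.4957) cross=11.667; C₋=(6.4728,-2.5822) cross=-11.667
  mode + wants cross > 0 → take C=(5.3995,1.4957) (cross=11.667)
ex = (C−B)/|BC| = (0.6877,0.7260); ey = (-0.7260,0.6877)
P = B + 2.30·ex + 3.01·ey = (2.0451,2.3313)

2.05 2.33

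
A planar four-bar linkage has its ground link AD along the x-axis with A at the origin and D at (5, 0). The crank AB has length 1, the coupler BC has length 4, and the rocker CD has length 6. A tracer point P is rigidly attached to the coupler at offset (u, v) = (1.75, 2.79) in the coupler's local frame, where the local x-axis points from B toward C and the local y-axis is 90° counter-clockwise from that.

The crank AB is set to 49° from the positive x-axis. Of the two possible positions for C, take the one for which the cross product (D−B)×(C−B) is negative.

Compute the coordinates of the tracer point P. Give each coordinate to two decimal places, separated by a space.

A=(0,0), D=(5.00,0)
B = A + 1.00·(cos49°, sin49°) = (0.6561, 0.7547)
|BD| = 4.4090
circle(B,4.00) ∩ circle(D,6.00): a=-0.0636, h=3.9995
  candidates: C₊=(1.2780,4.7061) cross=17.634; C₋=(-0.0912,-3.1749) cross=-17.634
  mode - wants cross < 0 → take C=(-0.0912,-3.1749) (cross=-17.634)
ex = (C−B)/|BC| = (-0.1868,-0.9824); ey = (0.9824,-0.1868)
P = B + 1.75·ex + 2.79·ey = (3.0700,-1.4857)

3.07 -1.49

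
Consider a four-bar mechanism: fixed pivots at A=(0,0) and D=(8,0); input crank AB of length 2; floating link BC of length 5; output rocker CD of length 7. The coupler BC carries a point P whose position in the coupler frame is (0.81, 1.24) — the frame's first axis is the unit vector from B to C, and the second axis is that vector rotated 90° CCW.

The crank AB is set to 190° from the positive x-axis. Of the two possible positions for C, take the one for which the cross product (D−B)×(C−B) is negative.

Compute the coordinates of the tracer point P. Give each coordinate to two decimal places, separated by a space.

A=(0,0), D=(8.00,0)
B = A + 2.00·(cos190°, sin190°) = (-1.9696, -0.3473)
|BD| = 9.9757
circle(B,5.00) ∩ circle(D,7.00): a=3.7849, h=3.2672
  candidates: C₊=(1.6992,3.0497) cross=32.592; C₋=(1.9267,-3.4807) cross=-32.592
  mode - wants cross < 0 → take C=(1.9267,-3.4807) (cross=-32.592)
ex = (C−B)/|BC| = (0.7793,-0.6267); ey = (0.6267,0.7793)
P = B + 0.81·ex + 1.24·ey = (-0.5613,0.1114)

-0.56 0.11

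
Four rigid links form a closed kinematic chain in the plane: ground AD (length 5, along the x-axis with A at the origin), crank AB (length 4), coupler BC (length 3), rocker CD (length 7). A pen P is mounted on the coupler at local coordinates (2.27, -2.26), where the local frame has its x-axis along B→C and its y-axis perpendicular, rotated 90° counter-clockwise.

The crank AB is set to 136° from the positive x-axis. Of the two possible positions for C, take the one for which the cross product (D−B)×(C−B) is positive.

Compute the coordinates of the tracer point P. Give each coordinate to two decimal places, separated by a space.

A=(0,0), D=(5.00,0)
B = A + 4.00·(cos136°, sin136°) = (-2.8774, 2.7786)
|BD| = 8.3531
circle(B,3.00) ∩ circle(D,7.00): a=1.7822, h=2.4132
  candidates: C₊=(-0.3939,4.4616) cross=20.158; C₋=(-1.9994,-0.0900) cross=-20.158
  mode + wants cross > 0 → take C=(-0.3939,4.4616) (cross=20.158)
ex = (C−B)/|BC| = (0.8278,0.5610); ey = (-0.5610,0.8278)
P = B + 2.27·ex + -2.26·ey = (0.2696,2.1812)

0.27 2.18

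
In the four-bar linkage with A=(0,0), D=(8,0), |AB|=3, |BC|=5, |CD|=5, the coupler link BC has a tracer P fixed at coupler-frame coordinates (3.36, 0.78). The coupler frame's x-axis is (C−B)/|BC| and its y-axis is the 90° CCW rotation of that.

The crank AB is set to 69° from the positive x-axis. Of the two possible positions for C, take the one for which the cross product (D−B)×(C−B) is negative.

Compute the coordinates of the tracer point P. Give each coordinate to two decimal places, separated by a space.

3.26 0.13

A=(0,0), D=(8.00,0)
B = A + 3.00·(cos69°, sin69°) = (1.0751, 2.8007)
|BD| = 7.4698
circle(B,5.00) ∩ circle(D,5.00): a=3.7349, h=3.3242
  candidates: C₊=(5.7839,4.4821) cross=24.831; C₋=(3.2912,-1.6813) cross=-24.831
  mode - wants cross < 0 → take C=(3.2912,-1.6813) (cross=-24.831)
ex = (C−B)/|BC| = (0.4432,-0.8964); ey = (0.8964,0.4432)
P = B + 3.36·ex + 0.78·ey = (3.2635,0.1345)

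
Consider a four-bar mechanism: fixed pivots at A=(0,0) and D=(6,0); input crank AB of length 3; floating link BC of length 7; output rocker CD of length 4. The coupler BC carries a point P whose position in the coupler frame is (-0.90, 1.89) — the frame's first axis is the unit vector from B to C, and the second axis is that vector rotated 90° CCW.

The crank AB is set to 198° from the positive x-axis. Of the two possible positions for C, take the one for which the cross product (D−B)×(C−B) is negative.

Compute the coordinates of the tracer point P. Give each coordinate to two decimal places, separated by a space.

-3.06 1.16

A=(0,0), D=(6.00,0)
B = A + 3.00·(cos198°, sin198°) = (-2.8532, -0.9271)
|BD| = 8.9016
circle(B,7.00) ∩ circle(D,4.00): a=6.3044, h=3.0421
  candidates: C₊=(3.1001,2.7551) cross=27.080; C₋=(3.7338,-3.2961) cross=-27.080
  mode - wants cross < 0 → take C=(3.7338,-3.2961) (cross=-27.080)
ex = (C−B)/|BC| = (0.9410,-0.3384); ey = (0.3384,0.9410)
P = B + -0.90·ex + 1.89·ey = (-3.0604,1.1560)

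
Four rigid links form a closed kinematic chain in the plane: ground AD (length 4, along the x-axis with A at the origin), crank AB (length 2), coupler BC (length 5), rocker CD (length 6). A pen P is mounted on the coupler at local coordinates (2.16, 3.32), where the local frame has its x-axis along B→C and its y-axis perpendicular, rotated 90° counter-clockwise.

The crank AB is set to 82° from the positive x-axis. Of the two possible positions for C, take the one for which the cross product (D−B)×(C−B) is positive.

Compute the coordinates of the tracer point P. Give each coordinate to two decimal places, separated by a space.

-1.06 5.71

A=(0,0), D=(4.00,0)
B = A + 2.00·(cos82°, sin82°) = (0.2783, 1.9805)
|BD| = 4.2158
circle(B,5.00) ∩ circle(D,6.00): a=0.8033, h=4.9350
  candidates: C₊=(3.3059,5.9597) cross=20.805; C₋=(-1.3309,-2.7534) cross=-20.805
  mode + wants cross > 0 → take C=(3.3059,5.9597) (cross=20.805)
ex = (C−B)/|BC| = (0.6055,0.7958); ey = (-0.7958,0.6055)
P = B + 2.16·ex + 3.32·ey = (-1.0559,5.7098)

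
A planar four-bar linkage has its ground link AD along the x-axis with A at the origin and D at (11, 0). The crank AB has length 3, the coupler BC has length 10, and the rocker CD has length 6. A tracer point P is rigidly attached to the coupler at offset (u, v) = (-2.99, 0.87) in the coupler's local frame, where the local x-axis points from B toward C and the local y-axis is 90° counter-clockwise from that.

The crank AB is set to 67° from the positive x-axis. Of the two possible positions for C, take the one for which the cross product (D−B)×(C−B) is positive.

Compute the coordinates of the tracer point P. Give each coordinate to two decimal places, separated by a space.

A=(0,0), D=(11.00,0)
B = A + 3.00·(cos67°, sin67°) = (1.1722, 2.7615)
|BD| = 10.2084
circle(B,10.00) ∩ circle(D,6.00): a=8.2389, h=5.6675
  candidates: C₊=(10.6370,5.9890) cross=57.857; C₋=(7.5707,-4.9234) cross=-57.857
  mode + wants cross > 0 → take C=(10.6370,5.9890) (cross=57.857)
ex = (C−B)/|BC| = (0.9465,0.3227); ey = (-0.3227,0.9465)
P = B + -2.99·ex + 0.87·ey = (-1.9386,2.6199)

-1.94 2.62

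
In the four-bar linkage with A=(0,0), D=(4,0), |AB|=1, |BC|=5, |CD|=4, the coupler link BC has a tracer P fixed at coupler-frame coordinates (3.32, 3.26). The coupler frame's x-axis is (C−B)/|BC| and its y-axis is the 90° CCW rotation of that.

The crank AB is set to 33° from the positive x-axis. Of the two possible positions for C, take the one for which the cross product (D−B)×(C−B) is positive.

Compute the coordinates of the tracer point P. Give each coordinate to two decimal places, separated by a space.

A=(0,0), D=(4.00,0)
B = A + 1.00·(cos33°, sin33°) = (0.8387, 0.5446)
|BD| = 3.2079
circle(B,5.00) ∩ circle(D,4.00): a=3.0067, h=3.9949
  candidates: C₊=(4.4800,3.9711) cross=12.815; C₋=(3.1235,-3.9028) cross=-12.815
  mode + wants cross > 0 → take C=(4.4800,3.9711) (cross=12.815)
ex = (C−B)/|BC| = (0.7283,0.6853); ey = (-0.6853,0.7283)
P = B + 3.32·ex + 3.26·ey = (1.0225,5.1940)

1.02 5.19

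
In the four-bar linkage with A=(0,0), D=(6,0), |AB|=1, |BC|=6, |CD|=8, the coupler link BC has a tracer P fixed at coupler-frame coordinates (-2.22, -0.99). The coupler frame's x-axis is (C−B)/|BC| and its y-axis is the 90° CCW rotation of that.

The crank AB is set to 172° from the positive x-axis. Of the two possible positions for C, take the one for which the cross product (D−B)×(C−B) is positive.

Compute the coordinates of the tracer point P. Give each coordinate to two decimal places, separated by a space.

A=(0,0), D=(6.00,0)
B = A + 1.00·(cos172°, sin172°) = (-0.9903, 0.1392)
|BD| = 6.9917
circle(B,6.00) ∩ circle(D,8.00): a=1.4934, h=5.8112
  candidates: C₊=(0.6185,5.9195) cross=40.630; C₋=(0.3872,-5.7006) cross=-40.630
  mode + wants cross > 0 → take C=(0.6185,5.9195) (cross=40.630)
ex = (C−B)/|BC| = (0.2681,0.9634); ey = (-0.9634,0.2681)
P = B + -2.22·ex + -0.99·ey = (-0.6318,-2.2650)

-0.63 -2.26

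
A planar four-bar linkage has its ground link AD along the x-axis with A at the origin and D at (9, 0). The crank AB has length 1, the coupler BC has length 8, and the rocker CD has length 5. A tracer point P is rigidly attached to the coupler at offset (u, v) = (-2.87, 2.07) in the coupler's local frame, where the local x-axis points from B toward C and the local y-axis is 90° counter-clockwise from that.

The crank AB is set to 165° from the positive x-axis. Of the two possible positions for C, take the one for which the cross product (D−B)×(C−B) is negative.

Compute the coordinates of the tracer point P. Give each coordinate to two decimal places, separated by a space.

-2.34 3.52

A=(0,0), D=(9.00,0)
B = A + 1.00·(cos165°, sin165°) = (-0.9659, 0.2588)
|BD| = 9.9693
circle(B,8.00) ∩ circle(D,5.00): a=6.9407, h=3.9784
  candidates: C₊=(6.0757,4.0556) cross=39.661; C₋=(5.8691,-3.8984) cross=-39.661
  mode - wants cross < 0 → take C=(5.8691,-3.8984) (cross=-39.661)
ex = (C−B)/|BC| = (0.8544,-0.5197); ey = (0.5197,0.8544)
P = B + -2.87·ex + 2.07·ey = (-2.3423,3.5188)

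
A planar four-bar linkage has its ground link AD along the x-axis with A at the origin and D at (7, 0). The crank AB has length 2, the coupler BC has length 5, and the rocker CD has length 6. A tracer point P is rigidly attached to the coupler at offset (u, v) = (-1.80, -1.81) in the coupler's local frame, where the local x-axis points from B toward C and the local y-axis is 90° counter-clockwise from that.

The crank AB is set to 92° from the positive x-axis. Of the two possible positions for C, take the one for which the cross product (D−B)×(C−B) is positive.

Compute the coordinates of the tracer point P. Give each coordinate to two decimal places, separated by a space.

-0.36 -0.54

A=(0,0), D=(7.00,0)
B = A + 2.00·(cos92°, sin92°) = (-0.0698, 1.9988)
|BD| = 7.3469
circle(B,5.00) ∩ circle(D,6.00): a=2.9248, h=4.0553
  candidates: C₊=(3.8480,5.1054) cross=29.794; C₋=(1.6415,-2.6993) cross=-29.794
  mode + wants cross > 0 → take C=(3.8480,5.1054) (cross=29.794)
ex = (C−B)/|BC| = (0.7836,0.6213); ey = (-0.6213,0.7836)
P = B + -1.80·ex + -1.81·ey = (-0.3556,-0.5378)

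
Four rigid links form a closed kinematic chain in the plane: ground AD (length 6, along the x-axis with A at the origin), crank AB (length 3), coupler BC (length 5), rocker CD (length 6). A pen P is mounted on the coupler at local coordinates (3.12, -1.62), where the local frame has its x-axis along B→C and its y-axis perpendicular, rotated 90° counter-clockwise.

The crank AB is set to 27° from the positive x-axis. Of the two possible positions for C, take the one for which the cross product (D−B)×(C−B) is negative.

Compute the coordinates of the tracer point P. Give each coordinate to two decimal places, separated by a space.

0.12 -1.05

A=(0,0), D=(6.00,0)
B = A + 3.00·(cos27°, sin27°) = (2.6730, 1.3620)
|BD| = 3.5950
circle(B,5.00) ∩ circle(D,6.00): a=0.2676, h=4.9928
  candidates: C₊=(4.8122,5.8813) cross=17.949; C₋=(1.0291,-3.3600) cross=-17.949
  mode - wants cross < 0 → take C=(1.0291,-3.3600) (cross=-17.949)
ex = (C−B)/|BC| = (-0.3288,-0.9444); ey = (0.9444,-0.3288)
P = B + 3.12·ex + -1.62·ey = (0.1173,-1.0519)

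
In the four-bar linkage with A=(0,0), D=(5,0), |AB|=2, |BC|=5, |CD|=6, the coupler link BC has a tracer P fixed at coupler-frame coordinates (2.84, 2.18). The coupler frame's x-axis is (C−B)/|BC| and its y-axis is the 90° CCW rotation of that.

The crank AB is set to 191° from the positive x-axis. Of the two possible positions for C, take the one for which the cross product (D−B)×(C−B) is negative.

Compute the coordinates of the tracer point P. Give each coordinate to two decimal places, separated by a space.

1.47 -1.41

A=(0,0), D=(5.00,0)
B = A + 2.00·(cos191°, sin191°) = (-1.9633, -0.3816)
|BD| = 6.9737
circle(B,5.00) ∩ circle(D,6.00): a=2.6982, h=4.2095
  candidates: C₊=(0.5005,3.9692) cross=29.356; C₋=(0.9612,-4.4372) cross=-29.356
  mode - wants cross < 0 → take C=(0.9612,-4.4372) (cross=-29.356)
ex = (C−B)/|BC| = (0.5849,-0.8111); ey = (0.8111,0.5849)
P = B + 2.84·ex + 2.18·ey = (1.4661,-1.4101)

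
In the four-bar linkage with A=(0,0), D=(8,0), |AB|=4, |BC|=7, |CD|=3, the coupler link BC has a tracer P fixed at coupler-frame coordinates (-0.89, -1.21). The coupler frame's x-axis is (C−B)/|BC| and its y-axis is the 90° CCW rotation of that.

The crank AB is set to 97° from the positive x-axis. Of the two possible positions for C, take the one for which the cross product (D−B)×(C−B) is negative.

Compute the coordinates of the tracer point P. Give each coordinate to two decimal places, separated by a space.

A=(0,0), D=(8.00,0)
B = A + 4.00·(cos97°, sin97°) = (-0.4875, 3.9702)
|BD| = 9.3701
circle(B,7.00) ∩ circle(D,3.00): a=6.8195, h=1.5793
  candidates: C₊=(6.3588,2.5113) cross=14.798; C₋=(5.0205,-0.3498) cross=-14.798
  mode - wants cross < 0 → take C=(5.0205,-0.3498) (cross=-14.798)
ex = (C−B)/|BC| = (0.7868,-0.6171); ey = (0.6171,0.7868)
P = B + -0.89·ex + -1.21·ey = (-1.9345,3.5674)

-1.93 3.57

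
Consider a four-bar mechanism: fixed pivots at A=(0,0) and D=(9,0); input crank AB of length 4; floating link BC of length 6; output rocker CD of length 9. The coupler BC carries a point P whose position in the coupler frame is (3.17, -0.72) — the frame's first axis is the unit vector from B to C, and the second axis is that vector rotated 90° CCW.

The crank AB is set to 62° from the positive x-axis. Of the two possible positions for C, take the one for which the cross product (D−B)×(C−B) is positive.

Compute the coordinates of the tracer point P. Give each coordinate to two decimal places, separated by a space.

A=(0,0), D=(9.00,0)
B = A + 4.00·(cos62°, sin62°) = (1.8779, 3.5318)
|BD| = 7.9497
circle(B,6.00) ∩ circle(D,9.00): a=1.1446, h=5.8898
  candidates: C₊=(5.5199,8.3000) cross=46.822; C₋=(0.2867,-2.2534) cross=-46.822
  mode + wants cross > 0 → take C=(5.5199,8.3000) (cross=46.822)
ex = (C−B)/|BC| = (0.6070,0.7947); ey = (-0.7947,0.6070)
P = B + 3.17·ex + -0.72·ey = (4.3743,5.6139)

4.37 5.61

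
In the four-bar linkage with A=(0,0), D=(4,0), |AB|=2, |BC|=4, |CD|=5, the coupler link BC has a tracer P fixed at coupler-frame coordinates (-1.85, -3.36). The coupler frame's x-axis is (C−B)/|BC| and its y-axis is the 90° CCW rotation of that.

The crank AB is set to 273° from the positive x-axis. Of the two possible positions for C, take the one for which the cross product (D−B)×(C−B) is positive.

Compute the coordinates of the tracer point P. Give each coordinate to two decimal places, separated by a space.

A=(0,0), D=(4.00,0)
B = A + 2.00·(cos273°, sin273°) = (0.1047, -1.9973)
|BD| = 4.3775
circle(B,4.00) ∩ circle(D,5.00): a=1.1608, h=3.8279
  candidates: C₊=(-0.6089,1.9386) cross=16.757; C₋=(2.8841,-4.8739) cross=-16.757
  mode + wants cross > 0 → take C=(-0.6089,1.9386) (cross=16.757)
ex = (C−B)/|BC| = (-0.1784,0.9840); ey = (-0.9840,-0.1784)
P = B + -1.85·ex + -3.36·ey = (3.7408,-3.2182)

3.74 -3.22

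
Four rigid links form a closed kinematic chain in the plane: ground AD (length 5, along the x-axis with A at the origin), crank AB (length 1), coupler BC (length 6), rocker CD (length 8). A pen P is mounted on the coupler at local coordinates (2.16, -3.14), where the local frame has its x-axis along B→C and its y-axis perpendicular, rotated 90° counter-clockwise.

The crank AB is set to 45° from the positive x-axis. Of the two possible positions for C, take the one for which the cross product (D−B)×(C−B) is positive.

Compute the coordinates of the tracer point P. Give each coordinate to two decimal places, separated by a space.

3.82 2.90

A=(0,0), D=(5.00,0)
B = A + 1.00·(cos45°, sin45°) = (0.7071, 0.7071)
|BD| = 4.3507
circle(B,6.00) ∩ circle(D,8.00): a=-1.0425, h=5.9087
  candidates: C₊=(0.6388,6.7067) cross=25.707; C₋=(-1.2818,-4.9536) cross=-25.707
  mode + wants cross > 0 → take C=(0.6388,6.7067) (cross=25.707)
ex = (C−B)/|BC| = (-0.0114,0.9999); ey = (-0.9999,-0.0114)
P = B + 2.16·ex + -3.14·ey = (3.8223,2.9027)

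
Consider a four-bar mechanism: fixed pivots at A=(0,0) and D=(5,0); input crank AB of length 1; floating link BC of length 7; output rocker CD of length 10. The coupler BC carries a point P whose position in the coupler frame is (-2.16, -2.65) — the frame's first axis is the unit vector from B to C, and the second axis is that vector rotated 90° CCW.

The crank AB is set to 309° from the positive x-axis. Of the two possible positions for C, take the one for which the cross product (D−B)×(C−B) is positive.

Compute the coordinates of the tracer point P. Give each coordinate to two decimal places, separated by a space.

A=(0,0), D=(5.00,0)
B = A + 1.00·(cos309°, sin309°) = (0.6293, -0.7771)
|BD| = 4.4392
circle(B,7.00) ∩ circle(D,10.00): a=-3.5246, h=6.0479
  candidates: C₊=(-3.8996,4.5603) cross=26.848; C₋=(-1.7821,-7.3487) cross=-26.848
  mode + wants cross > 0 → take C=(-3.8996,4.5603) (cross=26.848)
ex = (C−B)/|BC| = (-0.6470,0.7625); ey = (-0.7625,-0.6470)
P = B + -2.16·ex + -2.65·ey = (4.0474,-0.7096)

4.05 -0.71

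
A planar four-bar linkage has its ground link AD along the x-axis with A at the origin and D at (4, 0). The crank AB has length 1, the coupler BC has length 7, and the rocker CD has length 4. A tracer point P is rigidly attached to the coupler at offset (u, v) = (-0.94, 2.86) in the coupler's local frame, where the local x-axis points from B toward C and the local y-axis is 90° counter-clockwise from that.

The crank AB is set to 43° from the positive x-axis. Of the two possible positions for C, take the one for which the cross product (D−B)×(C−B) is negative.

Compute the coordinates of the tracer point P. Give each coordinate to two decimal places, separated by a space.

A=(0,0), D=(4.00,0)
B = A + 1.00·(cos43°, sin43°) = (0.7314, 0.6820)
|BD| = 3.3390
circle(B,7.00) ∩ circle(D,4.00): a=6.6111, h=2.3008
  candidates: C₊=(7.6730,1.5840) cross=7.683; C₋=(6.7331,-2.9206) cross=-7.683
  mode - wants cross < 0 → take C=(6.7331,-2.9206) (cross=-7.683)
ex = (C−B)/|BC| = (0.8574,-0.5147); ey = (0.5147,0.8574)
P = B + -0.94·ex + 2.86·ey = (1.3973,3.6179)

1.40 3.62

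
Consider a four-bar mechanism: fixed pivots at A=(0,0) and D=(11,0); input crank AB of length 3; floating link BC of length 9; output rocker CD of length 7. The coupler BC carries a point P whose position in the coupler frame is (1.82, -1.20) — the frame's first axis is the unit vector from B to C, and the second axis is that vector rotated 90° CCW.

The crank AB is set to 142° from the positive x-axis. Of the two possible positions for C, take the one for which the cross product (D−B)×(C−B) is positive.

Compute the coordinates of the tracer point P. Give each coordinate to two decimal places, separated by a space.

A=(0,0), D=(11.00,0)
B = A + 3.00·(cos142°, sin142°) = (-2.3640, 1.8470)
|BD| = 13.4911
circle(B,9.00) ∩ circle(D,7.00): a=7.9315, h=4.2534
  candidates: C₊=(6.0751,4.9745) cross=57.383; C₋=(4.9105,-3.4522) cross=-57.383
  mode + wants cross > 0 → take C=(6.0751,4.9745) (cross=57.383)
ex = (C−B)/|BC| = (0.9377,0.3475); ey = (-0.3475,0.9377)
P = B + 1.82·ex + -1.20·ey = (-0.2405,1.3542)

-0.24 1.35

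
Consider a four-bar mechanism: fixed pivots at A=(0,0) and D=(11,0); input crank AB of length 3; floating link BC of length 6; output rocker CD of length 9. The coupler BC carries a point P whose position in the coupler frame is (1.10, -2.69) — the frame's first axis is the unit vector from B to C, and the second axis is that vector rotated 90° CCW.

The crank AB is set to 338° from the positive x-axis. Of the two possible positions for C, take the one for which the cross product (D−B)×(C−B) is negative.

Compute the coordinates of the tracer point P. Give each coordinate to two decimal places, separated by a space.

0.69 -3.14

A=(0,0), D=(11.00,0)
B = A + 3.00·(cos338°, sin338°) = (2.7816, -1.1238)
|BD| = 8.2949
circle(B,6.00) ∩ circle(D,9.00): a=1.4350, h=5.8259
  candidates: C₊=(3.4140,4.8428) cross=48.325; C₋=(4.9926,-6.7016) cross=-48.325
  mode - wants cross < 0 → take C=(4.9926,-6.7016) (cross=-48.325)
ex = (C−B)/|BC| = (0.3685,-0.9296); ey = (0.9296,0.3685)
P = B + 1.10·ex + -2.69·ey = (0.6862,-3.1377)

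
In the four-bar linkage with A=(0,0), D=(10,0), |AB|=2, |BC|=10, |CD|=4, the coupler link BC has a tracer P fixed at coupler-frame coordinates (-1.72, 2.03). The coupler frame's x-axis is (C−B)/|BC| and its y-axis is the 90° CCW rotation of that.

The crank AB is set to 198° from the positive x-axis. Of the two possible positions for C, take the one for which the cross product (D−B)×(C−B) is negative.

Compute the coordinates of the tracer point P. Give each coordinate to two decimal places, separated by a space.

A=(0,0), D=(10.00,0)
B = A + 2.00·(cos198°, sin198°) = (-1.9021, -0.6180)
|BD| = 11.9181
circle(B,10.00) ∩ circle(D,4.00): a=9.4831, h=3.1734
  candidates: C₊=(7.4037,3.0429) cross=37.821; C₋=(7.7328,-3.2954) cross=-37.821
  mode - wants cross < 0 → take C=(7.7328,-3.2954) (cross=-37.821)
ex = (C−B)/|BC| = (0.9635,-0.2677); ey = (0.2677,0.9635)
P = B + -1.72·ex + 2.03·ey = (-3.0158,1.7984)

-3.02 1.80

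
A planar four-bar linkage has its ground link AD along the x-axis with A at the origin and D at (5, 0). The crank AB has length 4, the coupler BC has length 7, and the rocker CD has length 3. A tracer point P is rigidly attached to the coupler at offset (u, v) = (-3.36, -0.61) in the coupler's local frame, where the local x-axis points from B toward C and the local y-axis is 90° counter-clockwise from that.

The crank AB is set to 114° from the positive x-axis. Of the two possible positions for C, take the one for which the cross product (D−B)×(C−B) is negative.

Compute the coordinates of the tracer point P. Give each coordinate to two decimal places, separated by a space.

A=(0,0), D=(5.00,0)
B = A + 4.00·(cos114°, sin114°) = (-1.6269, 3.6542)
|BD| = 7.5677
circle(B,7.00) ∩ circle(D,3.00): a=6.4267, h=2.7745
  candidates: C₊=(5.3406,2.9806) cross=20.997; C₋=(2.6611,-1.8787) cross=-20.997
  mode - wants cross < 0 → take C=(2.6611,-1.8787) (cross=-20.997)
ex = (C−B)/|BC| = (0.6126,-0.7904); ey = (0.7904,0.6126)
P = B + -3.36·ex + -0.61·ey = (-4.1674,5.9363)

-4.17 5.94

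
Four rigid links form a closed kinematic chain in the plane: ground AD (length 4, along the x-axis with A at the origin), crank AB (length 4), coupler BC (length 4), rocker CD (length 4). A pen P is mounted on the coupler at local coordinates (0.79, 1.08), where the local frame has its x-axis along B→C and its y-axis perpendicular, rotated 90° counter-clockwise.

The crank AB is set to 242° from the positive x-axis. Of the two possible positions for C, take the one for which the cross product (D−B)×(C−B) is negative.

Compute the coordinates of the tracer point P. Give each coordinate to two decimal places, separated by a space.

A=(0,0), D=(4.00,0)
B = A + 4.00·(cos242°, sin242°) = (-1.8779, -3.5318)
|BD| = 6.8573
circle(B,4.00) ∩ circle(D,4.00): a=3.4287, h=2.0602
  candidates: C₊=(0.0000,-0.0000) cross=14.127; C₋=(2.1221,-3.5318) cross=-14.127
  mode - wants cross < 0 → take C=(2.1221,-3.5318) (cross=-14.127)
ex = (C−B)/|BC| = (1.0000,0.0000); ey = (-0.0000,1.0000)
P = B + 0.79·ex + 1.08·ey = (-1.0879,-2.4518)

-1.09 -2.45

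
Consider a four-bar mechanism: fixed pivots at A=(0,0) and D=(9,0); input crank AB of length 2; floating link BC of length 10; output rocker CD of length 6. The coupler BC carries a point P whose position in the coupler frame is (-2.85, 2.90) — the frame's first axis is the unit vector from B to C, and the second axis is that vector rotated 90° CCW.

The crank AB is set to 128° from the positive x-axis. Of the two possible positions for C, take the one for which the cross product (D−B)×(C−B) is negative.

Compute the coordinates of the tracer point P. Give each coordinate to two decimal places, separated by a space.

A=(0,0), D=(9.00,0)
B = A + 2.00·(cos128°, sin128°) = (-1.2313, 1.5760)
|BD| = 10.3520
circle(B,10.00) ∩ circle(D,6.00): a=8.2672, h=5.6262
  candidates: C₊=(7.7960,5.8780) cross=58.242; C₋=(6.0830,-5.2432) cross=-58.242
  mode - wants cross < 0 → take C=(6.0830,-5.2432) (cross=-58.242)
ex = (C−B)/|BC| = (0.7314,-0.6819); ey = (0.6819,0.7314)
P = B + -2.85·ex + 2.90·ey = (-1.3383,5.6406)

-1.34 5.64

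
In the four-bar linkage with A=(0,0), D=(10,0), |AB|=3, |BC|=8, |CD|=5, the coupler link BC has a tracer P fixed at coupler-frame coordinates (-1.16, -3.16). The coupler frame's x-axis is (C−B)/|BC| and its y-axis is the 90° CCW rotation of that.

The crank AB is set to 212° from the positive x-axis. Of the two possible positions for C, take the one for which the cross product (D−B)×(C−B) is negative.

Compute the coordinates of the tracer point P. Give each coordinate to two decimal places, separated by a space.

-3.89 -4.68

A=(0,0), D=(10.00,0)
B = A + 3.00·(cos212°, sin212°) = (-2.5441, -1.5898)
|BD| = 12.6445
circle(B,8.00) ∩ circle(D,5.00): a=7.8644, h=1.4666
  candidates: C₊=(5.0735,0.8540) cross=18.545; C₋=(5.4423,-2.0560) cross=-18.545
  mode - wants cross < 0 → take C=(5.4423,-2.0560) (cross=-18.545)
ex = (C−B)/|BC| = (0.9983,-0.0583); ey = (0.0583,0.9983)
P = B + -1.16·ex + -3.16·ey = (-3.8863,-4.6768)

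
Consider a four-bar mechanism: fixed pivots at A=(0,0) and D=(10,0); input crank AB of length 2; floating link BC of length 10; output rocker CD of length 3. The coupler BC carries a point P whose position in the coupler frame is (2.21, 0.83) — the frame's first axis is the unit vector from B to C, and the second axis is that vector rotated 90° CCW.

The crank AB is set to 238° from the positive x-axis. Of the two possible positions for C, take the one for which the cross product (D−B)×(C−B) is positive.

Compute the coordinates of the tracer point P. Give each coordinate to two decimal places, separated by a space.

A=(0,0), D=(10.00,0)
B = A + 2.00·(cos238°, sin238°) = (-1.0598, -1.6961)
|BD| = 11.1891
circle(B,10.00) ∩ circle(D,3.00): a=9.6610, h=2.5816
  candidates: C₊=(8.0982,2.3202) cross=28.886; C₋=(8.8809,-2.7834) cross=-28.886
  mode + wants cross > 0 → take C=(8.0982,2.3202) (cross=28.886)
ex = (C−B)/|BC| = (0.9158,0.4016); ey = (-0.4016,0.9158)
P = B + 2.21·ex + 0.83·ey = (0.6307,-0.0484)

0.63 -0.05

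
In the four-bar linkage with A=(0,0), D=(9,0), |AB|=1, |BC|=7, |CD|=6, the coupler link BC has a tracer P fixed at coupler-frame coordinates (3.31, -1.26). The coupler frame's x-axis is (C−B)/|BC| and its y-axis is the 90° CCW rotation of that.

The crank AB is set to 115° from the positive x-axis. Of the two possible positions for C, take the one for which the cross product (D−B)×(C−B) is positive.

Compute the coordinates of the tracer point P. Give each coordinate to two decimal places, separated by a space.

3.03 1.70

A=(0,0), D=(9.00,0)
B = A + 1.00·(cos115°, sin115°) = (-0.4226, 0.9063)
|BD| = 9.4661
circle(B,7.00) ∩ circle(D,6.00): a=5.4197, h=4.4302
  candidates: C₊=(5.3964,4.7973) cross=41.937; C₋=(4.5480,-4.0224) cross=-41.937
  mode + wants cross > 0 → take C=(5.3964,4.7973) (cross=41.937)
ex = (C−B)/|BC| = (0.8313,0.5559); ey = (-0.5559,0.8313)
P = B + 3.31·ex + -1.26·ey = (3.0293,1.6988)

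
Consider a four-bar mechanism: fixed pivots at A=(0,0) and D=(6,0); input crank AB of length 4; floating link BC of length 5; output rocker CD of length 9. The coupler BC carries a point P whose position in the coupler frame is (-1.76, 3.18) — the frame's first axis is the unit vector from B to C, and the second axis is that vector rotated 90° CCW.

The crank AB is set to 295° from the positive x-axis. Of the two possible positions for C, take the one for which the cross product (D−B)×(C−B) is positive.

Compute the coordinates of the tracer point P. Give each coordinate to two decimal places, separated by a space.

1.98 -7.25

A=(0,0), D=(6.00,0)
B = A + 4.00·(cos295°, sin295°) = (1.6905, -3.6252)
|BD| = 5.6315
circle(B,5.00) ∩ circle(D,9.00): a=-2.1562, h=4.5112
  candidates: C₊=(-2.8636,-1.5611) cross=25.405; C₋=(2.9444,-8.4654) cross=-25.405
  mode + wants cross > 0 → take C=(-2.8636,-1.5611) (cross=25.405)
ex = (C−B)/|BC| = (-0.9108,0.4128); ey = (-0.4128,-0.9108)
P = B + -1.76·ex + 3.18·ey = (1.9807,-7.2482)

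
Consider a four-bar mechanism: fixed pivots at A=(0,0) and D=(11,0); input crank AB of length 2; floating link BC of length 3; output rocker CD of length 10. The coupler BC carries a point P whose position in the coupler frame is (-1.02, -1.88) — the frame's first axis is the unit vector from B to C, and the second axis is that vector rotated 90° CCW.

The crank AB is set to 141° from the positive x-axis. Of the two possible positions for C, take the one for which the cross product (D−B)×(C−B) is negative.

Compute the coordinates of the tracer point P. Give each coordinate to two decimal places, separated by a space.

A=(0,0), D=(11.00,0)
B = A + 2.00·(cos141°, sin141°) = (-1.5543, 1.2586)
|BD| = 12.6172
circle(B,3.00) ∩ circle(D,10.00): a=2.7024, h=1.3026
  candidates: C₊=(1.2646,2.2852) cross=16.436; C₋=(1.0047,-0.3071) cross=-16.436
  mode - wants cross < 0 → take C=(1.0047,-0.3071) (cross=-16.436)
ex = (C−B)/|BC| = (0.8530,-0.5219); ey = (0.5219,0.8530)
P = B + -1.02·ex + -1.88·ey = (-3.4055,0.1873)

-3.41 0.19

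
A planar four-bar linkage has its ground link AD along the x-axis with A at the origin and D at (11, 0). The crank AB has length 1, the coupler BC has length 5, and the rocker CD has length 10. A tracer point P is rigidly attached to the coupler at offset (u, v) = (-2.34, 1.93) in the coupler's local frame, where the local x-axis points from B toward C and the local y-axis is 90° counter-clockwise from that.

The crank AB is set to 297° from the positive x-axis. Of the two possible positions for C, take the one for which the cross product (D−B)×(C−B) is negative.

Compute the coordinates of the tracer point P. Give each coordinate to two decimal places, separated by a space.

A=(0,0), D=(11.00,0)
B = A + 1.00·(cos297°, sin297°) = (0.4540, -0.8910)
|BD| = 10.5836
circle(B,5.00) ∩ circle(D,10.00): a=1.7486, h=4.6843
  candidates: C₊=(1.8020,3.9239) cross=49.576; C₋=(2.5907,-5.4115) cross=-49.576
  mode - wants cross < 0 → take C=(2.5907,-5.4115) (cross=-49.576)
ex = (C−B)/|BC| = (0.4273,-0.9041); ey = (0.9041,0.4273)
P = B + -2.34·ex + 1.93·ey = (1.1989,2.0493)

1.20 2.05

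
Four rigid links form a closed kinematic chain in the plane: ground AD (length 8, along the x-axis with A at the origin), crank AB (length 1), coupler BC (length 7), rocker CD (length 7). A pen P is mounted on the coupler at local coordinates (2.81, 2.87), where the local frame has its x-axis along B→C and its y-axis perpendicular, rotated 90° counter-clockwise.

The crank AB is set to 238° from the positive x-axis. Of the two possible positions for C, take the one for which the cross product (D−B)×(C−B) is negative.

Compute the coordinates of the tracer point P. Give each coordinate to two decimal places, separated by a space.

3.49 -0.92

A=(0,0), D=(8.00,0)
B = A + 1.00·(cos238°, sin238°) = (-0.5299, -0.8480)
|BD| = 8.5720
circle(B,7.00) ∩ circle(D,7.00): a=4.2860, h=5.5345
  candidates: C₊=(3.1875,5.0833) cross=47.441; C₋=(4.2826,-5.9313) cross=-47.441
  mode - wants cross < 0 → take C=(4.2826,-5.9313) (cross=-47.441)
ex = (C−B)/|BC| = (0.6875,-0.7262); ey = (0.7262,0.6875)
P = B + 2.81·ex + 2.87·ey = (3.4861,-0.9155)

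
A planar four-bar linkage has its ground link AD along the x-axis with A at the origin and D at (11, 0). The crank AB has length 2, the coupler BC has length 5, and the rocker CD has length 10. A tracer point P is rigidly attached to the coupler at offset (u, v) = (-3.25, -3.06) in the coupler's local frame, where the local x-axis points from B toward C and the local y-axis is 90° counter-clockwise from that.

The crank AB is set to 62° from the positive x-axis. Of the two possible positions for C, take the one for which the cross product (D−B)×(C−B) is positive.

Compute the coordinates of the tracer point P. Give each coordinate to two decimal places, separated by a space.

2.22 -2.51

A=(0,0), D=(11.00,0)
B = A + 2.00·(cos62°, sin62°) = (0.9389, 1.7659)
|BD| = 10.2149
circle(B,5.00) ∩ circle(D,10.00): a=1.4363, h=4.7893
  candidates: C₊=(3.1816,6.2347) cross=48.922; C₋=(1.5257,-3.1996) cross=-48.922
  mode + wants cross > 0 → take C=(3.1816,6.2347) (cross=48.922)
ex = (C−B)/|BC| = (0.4485,0.8938); ey = (-0.8938,0.4485)
P = B + -3.25·ex + -3.06·ey = (2.2162,-2.5113)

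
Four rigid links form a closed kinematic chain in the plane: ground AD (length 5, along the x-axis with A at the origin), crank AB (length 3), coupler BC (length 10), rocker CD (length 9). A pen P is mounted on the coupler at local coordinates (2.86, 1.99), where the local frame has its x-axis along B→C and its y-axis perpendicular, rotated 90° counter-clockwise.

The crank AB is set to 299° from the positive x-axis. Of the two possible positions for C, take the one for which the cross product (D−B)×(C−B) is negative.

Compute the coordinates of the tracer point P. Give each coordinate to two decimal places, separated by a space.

A=(0,0), D=(5.00,0)
B = A + 3.00·(cos299°, sin299°) = (1.4544, -2.6239)
|BD| = 4.4109
circle(B,10.00) ∩ circle(D,9.00): a=4.3592, h=8.9999
  candidates: C₊=(-0.3952,7.2036) cross=39.697; C₋=(10.3122,-7.2651) cross=-39.697
  mode - wants cross < 0 → take C=(10.3122,-7.2651) (cross=-39.697)
ex = (C−B)/|BC| = (0.8858,-0.4641); ey = (0.4641,0.8858)
P = B + 2.86·ex + 1.99·ey = (4.9113,-2.1886)

4.91 -2.19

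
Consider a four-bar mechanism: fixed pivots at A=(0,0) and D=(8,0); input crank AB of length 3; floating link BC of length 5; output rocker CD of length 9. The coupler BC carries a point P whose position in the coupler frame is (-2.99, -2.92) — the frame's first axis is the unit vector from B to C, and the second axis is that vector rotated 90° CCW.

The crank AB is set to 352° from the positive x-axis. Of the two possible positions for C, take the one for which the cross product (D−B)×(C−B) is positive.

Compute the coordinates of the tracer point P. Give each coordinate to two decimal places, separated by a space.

A=(0,0), D=(8.00,0)
B = A + 3.00·(cos352°, sin352°) = (2.9708, -0.4175)
|BD| = 5.0465
circle(B,5.00) ∩ circle(D,9.00): a=-3.0252, h=3.9810
  candidates: C₊=(-0.3733,3.2996) cross=20.090; C₋=(0.2854,-4.6352) cross=-20.090
  mode + wants cross > 0 → take C=(-0.3733,3.2996) (cross=20.090)
ex = (C−B)/|BC| = (-0.6688,0.7434); ey = (-0.7434,-0.6688)
P = B + -2.99·ex + -2.92·ey = (7.1414,-0.6873)

7.14 -0.69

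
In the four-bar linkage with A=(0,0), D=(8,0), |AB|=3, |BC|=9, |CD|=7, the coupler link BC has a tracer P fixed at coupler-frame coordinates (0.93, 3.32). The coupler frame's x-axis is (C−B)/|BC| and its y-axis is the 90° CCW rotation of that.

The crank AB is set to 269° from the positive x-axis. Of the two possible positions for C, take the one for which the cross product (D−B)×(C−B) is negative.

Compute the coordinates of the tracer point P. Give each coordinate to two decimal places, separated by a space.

2.26 -0.44

A=(0,0), D=(8.00,0)
B = A + 3.00·(cos269°, sin269°) = (-0.0524, -2.9995)
|BD| = 8.5929
circle(B,9.00) ∩ circle(D,7.00): a=6.1584, h=6.5630
  candidates: C₊=(3.4277,5.3004) cross=56.395; C₋=(8.0097,-7.0000) cross=-56.395
  mode - wants cross < 0 → take C=(8.0097,-7.0000) (cross=-56.395)
ex = (C−B)/|BC| = (0.8958,-0.4445); ey = (0.4445,0.8958)
P = B + 0.93·ex + 3.32·ey = (2.2564,-0.4389)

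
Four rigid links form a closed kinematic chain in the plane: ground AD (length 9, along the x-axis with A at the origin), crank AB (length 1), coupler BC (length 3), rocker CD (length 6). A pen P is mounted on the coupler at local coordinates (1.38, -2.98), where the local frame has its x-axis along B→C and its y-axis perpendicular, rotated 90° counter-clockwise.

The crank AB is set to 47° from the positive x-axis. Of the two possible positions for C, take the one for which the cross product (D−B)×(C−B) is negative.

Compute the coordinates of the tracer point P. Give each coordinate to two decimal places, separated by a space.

0.02 -2.48

A=(0,0), D=(9.00,0)
B = A + 1.00·(cos47°, sin47°) = (0.6820, 0.7314)
|BD| = 8.3501
circle(B,3.00) ∩ circle(D,6.00): a=2.5583, h=1.5669
  candidates: C₊=(3.3677,2.0681) cross=13.084; C₋=(3.0932,-1.0536) cross=-13.084
  mode - wants cross < 0 → take C=(3.0932,-1.0536) (cross=-13.084)
ex = (C−B)/|BC| = (0.8037,-0.5950); ey = (0.5950,0.8037)
P = B + 1.38·ex + -2.98·ey = (0.0181,-2.4849)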